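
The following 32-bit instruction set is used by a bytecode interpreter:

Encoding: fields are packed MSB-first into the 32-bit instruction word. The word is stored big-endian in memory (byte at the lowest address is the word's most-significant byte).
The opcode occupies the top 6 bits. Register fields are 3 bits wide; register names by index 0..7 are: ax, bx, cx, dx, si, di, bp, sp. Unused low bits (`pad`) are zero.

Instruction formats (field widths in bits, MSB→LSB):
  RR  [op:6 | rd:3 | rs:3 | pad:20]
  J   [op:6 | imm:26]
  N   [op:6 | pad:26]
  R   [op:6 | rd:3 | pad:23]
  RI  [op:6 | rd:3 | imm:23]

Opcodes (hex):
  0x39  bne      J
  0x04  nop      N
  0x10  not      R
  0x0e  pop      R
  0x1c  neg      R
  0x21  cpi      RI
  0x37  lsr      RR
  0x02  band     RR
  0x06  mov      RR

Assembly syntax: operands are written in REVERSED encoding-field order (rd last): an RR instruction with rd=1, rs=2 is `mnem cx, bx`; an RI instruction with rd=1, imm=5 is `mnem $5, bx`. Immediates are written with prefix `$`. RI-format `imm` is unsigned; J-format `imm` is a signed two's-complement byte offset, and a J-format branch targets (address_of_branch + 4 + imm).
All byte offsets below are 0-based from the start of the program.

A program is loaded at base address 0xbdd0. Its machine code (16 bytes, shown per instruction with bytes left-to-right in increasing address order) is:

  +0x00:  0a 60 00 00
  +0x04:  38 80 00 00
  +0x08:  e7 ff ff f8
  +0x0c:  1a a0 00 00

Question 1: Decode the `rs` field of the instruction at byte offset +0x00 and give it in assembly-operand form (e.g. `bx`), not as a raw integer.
+0x00: 0a 60 00 00 ⇒ word 0x0a600000 (big)
  opcode bits[31:26]=0x2: band/RR
  rd@[25:23]=0x4 ⇒ si
  rs@[22:20]=0x6 ⇒ bp

bp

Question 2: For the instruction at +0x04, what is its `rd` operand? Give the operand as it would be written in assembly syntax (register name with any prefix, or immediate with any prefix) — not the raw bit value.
bx

[04] 38 80 00 00 → 0x38800000
  op=0x38800000>>26=0xe ⇒ pop (R)
  rd: (w>>23)&0x7=0x1 → bx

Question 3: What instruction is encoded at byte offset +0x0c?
mov cx, di

off 0x0c: read 1a a0 00 00 as big → 0x1aa00000
  top 6b → 0x6 → mov [RR]
  [25:23] rd=5 = di
  [22:20] rs=2 = cx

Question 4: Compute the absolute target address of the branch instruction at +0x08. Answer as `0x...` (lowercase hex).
+0x08: e7 ff ff f8 ⇒ word 0xe7fffff8 (big)
  top 6b → 0x39 → bne [J]
  [25:0] imm=67108856 (s26→-8) = $-8
  target = base 0xbdd0 + off 0x08 + 4 + imm -8 = 0xbdd4

0xbdd4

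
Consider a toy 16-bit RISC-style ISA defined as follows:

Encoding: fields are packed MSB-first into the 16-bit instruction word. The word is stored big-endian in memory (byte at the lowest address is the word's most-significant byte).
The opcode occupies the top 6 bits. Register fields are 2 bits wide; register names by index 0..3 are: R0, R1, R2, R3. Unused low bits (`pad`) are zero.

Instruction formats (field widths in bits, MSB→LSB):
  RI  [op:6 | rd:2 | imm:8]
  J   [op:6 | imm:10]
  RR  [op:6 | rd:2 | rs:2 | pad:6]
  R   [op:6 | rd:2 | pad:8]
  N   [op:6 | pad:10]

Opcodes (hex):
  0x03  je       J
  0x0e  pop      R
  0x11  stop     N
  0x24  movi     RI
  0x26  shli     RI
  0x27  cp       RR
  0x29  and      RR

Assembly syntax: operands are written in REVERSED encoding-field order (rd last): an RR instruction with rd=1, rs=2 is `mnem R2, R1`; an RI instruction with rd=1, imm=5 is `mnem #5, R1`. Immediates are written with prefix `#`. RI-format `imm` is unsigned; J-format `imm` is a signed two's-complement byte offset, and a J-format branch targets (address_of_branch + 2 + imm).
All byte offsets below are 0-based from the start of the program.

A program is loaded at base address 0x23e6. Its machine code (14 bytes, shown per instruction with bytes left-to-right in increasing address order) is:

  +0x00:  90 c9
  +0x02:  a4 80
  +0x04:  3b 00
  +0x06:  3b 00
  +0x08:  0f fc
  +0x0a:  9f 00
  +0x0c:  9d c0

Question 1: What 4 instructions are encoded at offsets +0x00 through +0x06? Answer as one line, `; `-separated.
movi #201, R0; and R2, R0; pop R3; pop R3

+0x00: 90 c9 ⇒ word 0x90c9 (big)
  op=0x90c9>>10=0x24 ⇒ movi (RI)
  rd@[9:8]=0x0 ⇒ R0
  imm@[7:0]=0xc9 ⇒ #201
+0x02: a4 80 ⇒ word 0xa480 (big)
  op=0xa480>>10=0x29 ⇒ and (RR)
  rd@[9:8]=0x0 ⇒ R0
  rs@[7:6]=0x2 ⇒ R2
+0x04: 3b 00 ⇒ word 0x3b00 (big)
  op=0x3b00>>10=0xe ⇒ pop (R)
  rd@[9:8]=0x3 ⇒ R3
+0x06: 3b 00 ⇒ word 0x3b00 (big)
  op=0x3b00>>10=0xe ⇒ pop (R)
  rd@[9:8]=0x3 ⇒ R3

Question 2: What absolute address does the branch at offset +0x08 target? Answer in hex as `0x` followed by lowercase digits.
0x23ec

[08] 0f fc → 0x0ffc
  op=0x0ffc>>10=0x3 ⇒ je (J)
  imm: (w>>0)&0x3ff=0x3fc (s10→-4) → #-4
  target = base 0x23e6 + off 0x08 + 2 + imm -4 = 0x23ec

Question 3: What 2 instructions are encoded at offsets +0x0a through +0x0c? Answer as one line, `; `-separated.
cp R0, R3; cp R3, R1

off 0x0a: read 9f 00 as big → 0x9f00
  opcode bits[15:10]=0x27: cp/RR
  rd@[9:8]=0x3 ⇒ R3
  rs@[7:6]=0x0 ⇒ R0
off 0x0c: read 9d c0 as big → 0x9dc0
  opcode bits[15:10]=0x27: cp/RR
  rd@[9:8]=0x1 ⇒ R1
  rs@[7:6]=0x3 ⇒ R3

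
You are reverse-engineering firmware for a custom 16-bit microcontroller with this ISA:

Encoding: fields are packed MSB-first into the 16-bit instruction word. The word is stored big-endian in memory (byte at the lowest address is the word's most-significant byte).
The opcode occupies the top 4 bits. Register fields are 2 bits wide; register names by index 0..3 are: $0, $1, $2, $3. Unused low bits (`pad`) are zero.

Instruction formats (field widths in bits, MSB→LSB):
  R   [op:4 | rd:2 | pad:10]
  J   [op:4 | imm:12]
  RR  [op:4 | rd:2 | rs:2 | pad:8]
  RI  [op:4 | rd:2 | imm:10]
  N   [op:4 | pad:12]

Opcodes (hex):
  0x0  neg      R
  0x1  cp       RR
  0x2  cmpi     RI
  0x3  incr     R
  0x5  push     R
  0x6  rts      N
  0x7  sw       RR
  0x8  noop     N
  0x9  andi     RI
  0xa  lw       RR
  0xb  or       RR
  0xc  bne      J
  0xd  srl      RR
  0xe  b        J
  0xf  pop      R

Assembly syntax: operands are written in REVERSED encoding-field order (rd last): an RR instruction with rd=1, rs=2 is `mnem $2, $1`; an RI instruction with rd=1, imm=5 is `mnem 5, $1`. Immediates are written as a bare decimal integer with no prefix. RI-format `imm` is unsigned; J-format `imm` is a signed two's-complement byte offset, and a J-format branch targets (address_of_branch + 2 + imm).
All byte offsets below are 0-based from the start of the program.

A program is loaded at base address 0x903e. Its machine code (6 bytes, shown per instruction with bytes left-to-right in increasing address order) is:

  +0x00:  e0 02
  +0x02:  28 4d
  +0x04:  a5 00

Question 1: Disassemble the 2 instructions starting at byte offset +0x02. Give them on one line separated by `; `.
[02] 28 4d → 0x284d
  top 4b → 0x2 → cmpi [RI]
  rd@[11:10]=0x2 ⇒ $2
  imm@[9:0]=0x4d ⇒ 77
[04] a5 00 → 0xa500
  top 4b → 0xa → lw [RR]
  rd@[11:10]=0x1 ⇒ $1
  rs@[9:8]=0x1 ⇒ $1

cmpi 77, $2; lw $1, $1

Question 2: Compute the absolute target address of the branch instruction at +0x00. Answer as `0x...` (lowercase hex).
0x9042

@+00  big-endian(e0 02) = 0xe002
  op=0xe002>>12=0xe ⇒ b (J)
  imm@[11:0]=0x2 ⇒ 2
  target = base 0x903e + off 0x00 + 2 + imm 2 = 0x9042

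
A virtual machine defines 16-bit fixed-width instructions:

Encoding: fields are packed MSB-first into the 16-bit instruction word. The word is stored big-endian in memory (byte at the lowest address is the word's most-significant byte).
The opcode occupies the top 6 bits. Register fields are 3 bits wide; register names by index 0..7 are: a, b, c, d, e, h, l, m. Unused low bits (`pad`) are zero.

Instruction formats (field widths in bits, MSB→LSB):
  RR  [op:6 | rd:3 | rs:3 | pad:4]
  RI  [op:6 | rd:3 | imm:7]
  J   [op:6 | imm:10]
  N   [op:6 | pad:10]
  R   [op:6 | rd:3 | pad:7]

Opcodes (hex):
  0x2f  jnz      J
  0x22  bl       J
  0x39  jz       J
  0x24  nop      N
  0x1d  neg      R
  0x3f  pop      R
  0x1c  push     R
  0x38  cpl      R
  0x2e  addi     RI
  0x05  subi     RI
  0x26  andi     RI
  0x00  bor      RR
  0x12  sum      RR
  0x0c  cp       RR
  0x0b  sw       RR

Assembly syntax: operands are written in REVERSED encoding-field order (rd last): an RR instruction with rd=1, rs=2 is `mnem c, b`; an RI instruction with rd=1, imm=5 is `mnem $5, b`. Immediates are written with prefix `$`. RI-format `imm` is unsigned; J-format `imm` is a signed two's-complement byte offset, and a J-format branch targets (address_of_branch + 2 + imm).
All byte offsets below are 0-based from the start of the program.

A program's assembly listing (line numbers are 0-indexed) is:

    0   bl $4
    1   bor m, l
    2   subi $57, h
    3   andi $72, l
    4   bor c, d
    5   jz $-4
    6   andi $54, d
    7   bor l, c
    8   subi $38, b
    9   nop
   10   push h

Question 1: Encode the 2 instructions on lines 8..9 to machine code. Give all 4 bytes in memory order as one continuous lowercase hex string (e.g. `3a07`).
8. subi fields op=0x5:6|rd=1:3|imm=38:7 → word 14a6h → 14 a6
9. nop fields op=0x24:6|pad=0:10 → word 9000h → 90 00

14a69000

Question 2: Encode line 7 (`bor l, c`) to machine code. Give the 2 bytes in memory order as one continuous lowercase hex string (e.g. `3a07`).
0160

7. bor fields op=0x0:6|rd=2:3|rs=6:3|pad=0:4 → word 0160h → 01 60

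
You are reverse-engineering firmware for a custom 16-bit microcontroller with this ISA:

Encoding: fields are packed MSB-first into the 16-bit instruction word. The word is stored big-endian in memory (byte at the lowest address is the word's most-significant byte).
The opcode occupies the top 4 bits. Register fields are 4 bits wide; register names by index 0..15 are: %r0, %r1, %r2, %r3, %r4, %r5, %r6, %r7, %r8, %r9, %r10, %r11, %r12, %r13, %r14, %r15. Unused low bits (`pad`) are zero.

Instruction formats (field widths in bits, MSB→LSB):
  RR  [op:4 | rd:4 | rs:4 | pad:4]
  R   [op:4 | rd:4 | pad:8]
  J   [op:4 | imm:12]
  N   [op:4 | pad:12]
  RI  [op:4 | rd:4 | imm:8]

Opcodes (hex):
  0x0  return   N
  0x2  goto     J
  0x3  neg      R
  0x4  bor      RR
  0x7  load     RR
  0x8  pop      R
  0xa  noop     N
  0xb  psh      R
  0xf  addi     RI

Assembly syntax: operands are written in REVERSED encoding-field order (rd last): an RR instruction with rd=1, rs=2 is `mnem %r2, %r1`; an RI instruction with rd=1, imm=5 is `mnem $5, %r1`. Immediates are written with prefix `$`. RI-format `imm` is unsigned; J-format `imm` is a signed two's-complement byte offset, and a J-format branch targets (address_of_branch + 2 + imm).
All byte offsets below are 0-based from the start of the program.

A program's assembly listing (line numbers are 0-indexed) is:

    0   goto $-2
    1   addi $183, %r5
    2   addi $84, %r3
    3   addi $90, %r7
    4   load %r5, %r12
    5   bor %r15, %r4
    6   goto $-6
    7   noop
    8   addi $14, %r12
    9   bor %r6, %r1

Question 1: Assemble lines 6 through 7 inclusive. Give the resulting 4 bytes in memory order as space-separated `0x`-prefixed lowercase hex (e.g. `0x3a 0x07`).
0x2f 0xfa 0xa0 0x00

6. goto fields op=0x2:4|imm=-6:12 → word 2ffah → 2f fa
7. noop fields op=0xa:4|pad=0:12 → word a000h → a0 00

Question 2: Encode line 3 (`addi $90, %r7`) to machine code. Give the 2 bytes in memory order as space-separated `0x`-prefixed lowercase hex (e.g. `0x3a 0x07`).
0xf7 0x5a

3. addi fields op=0xf:4|rd=7:4|imm=90:8 → word f75ah → f7 5a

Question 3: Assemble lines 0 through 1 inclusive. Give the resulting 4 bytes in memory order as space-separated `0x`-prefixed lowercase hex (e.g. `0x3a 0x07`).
L0: goto op=0x2:4|imm=-2:12 ⇒ 0x2ffe ⇒ big 2f fe
L1: addi op=0xf:4|rd=5:4|imm=183:8 ⇒ 0xf5b7 ⇒ big f5 b7

0x2f 0xfe 0xf5 0xb7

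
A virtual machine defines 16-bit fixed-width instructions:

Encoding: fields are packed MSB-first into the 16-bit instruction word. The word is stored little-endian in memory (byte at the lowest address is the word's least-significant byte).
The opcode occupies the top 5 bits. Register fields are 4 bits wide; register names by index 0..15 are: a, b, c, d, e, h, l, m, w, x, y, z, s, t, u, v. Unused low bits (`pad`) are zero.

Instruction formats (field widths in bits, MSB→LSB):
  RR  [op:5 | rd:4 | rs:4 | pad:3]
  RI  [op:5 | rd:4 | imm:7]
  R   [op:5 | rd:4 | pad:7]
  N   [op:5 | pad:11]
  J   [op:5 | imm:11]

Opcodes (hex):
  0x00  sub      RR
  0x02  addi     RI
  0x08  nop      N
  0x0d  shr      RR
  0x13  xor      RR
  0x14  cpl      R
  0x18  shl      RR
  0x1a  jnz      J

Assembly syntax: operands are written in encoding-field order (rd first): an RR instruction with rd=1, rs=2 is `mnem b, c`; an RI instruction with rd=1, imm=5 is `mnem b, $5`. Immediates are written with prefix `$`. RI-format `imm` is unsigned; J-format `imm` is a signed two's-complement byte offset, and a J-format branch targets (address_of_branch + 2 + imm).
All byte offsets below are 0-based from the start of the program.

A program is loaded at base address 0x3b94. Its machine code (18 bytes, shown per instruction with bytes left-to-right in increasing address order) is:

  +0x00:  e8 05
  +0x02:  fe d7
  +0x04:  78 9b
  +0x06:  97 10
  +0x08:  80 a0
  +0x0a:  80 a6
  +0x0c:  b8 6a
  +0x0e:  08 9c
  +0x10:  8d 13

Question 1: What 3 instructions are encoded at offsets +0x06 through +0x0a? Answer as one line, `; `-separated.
addi b, $23; cpl b; cpl t

[06] 97 10 → 0x1097
  opcode bits[15:11]=0x2: addi/RI
  rd: (w>>7)&0xf=0x1 → b
  imm: (w>>0)&0x7f=0x17 → $23
[08] 80 a0 → 0xa080
  opcode bits[15:11]=0x14: cpl/R
  rd: (w>>7)&0xf=0x1 → b
[0a] 80 a6 → 0xa680
  opcode bits[15:11]=0x14: cpl/R
  rd: (w>>7)&0xf=0xd → t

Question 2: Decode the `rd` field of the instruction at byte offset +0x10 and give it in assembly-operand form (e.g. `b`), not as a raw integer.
m

+0x10: 8d 13 ⇒ word 0x138d (little)
  top 5b → 0x2 → addi [RI]
  [10:7] rd=7 = m
  [6:0] imm=13 = $13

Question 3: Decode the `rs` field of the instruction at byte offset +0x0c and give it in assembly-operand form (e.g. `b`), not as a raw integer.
off 0x0c: read b8 6a as little → 0x6ab8
  opcode bits[15:11]=0xd: shr/RR
  rd: (w>>7)&0xf=0x5 → h
  rs: (w>>3)&0xf=0x7 → m

m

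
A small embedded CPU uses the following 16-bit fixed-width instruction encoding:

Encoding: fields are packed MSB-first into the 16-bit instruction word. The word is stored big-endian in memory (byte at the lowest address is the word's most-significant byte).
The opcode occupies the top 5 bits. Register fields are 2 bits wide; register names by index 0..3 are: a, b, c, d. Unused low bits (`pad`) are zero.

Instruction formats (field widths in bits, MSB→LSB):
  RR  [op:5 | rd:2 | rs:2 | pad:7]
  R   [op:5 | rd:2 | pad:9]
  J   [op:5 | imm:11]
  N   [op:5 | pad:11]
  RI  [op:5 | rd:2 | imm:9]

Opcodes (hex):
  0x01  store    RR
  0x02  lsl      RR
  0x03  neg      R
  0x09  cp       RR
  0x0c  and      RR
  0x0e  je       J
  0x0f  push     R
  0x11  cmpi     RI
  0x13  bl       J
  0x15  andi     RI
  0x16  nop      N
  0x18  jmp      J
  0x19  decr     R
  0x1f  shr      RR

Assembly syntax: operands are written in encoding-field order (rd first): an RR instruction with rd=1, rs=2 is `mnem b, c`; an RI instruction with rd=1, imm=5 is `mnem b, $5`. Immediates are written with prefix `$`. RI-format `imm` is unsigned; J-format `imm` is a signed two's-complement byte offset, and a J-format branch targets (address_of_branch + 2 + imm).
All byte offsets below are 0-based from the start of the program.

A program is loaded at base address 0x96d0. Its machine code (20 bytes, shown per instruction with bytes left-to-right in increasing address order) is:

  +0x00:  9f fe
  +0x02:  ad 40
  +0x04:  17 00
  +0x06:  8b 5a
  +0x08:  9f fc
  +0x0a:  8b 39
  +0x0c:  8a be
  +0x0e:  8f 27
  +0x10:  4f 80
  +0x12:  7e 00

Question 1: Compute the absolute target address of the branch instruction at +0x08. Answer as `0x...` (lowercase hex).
0x96d6

+0x08: 9f fc ⇒ word 0x9ffc (big)
  top 5b → 0x13 → bl [J]
  imm: (w>>0)&0x7ff=0x7fc (s11→-4) → $-4
  target = base 0x96d0 + off 0x08 + 2 + imm -4 = 0x96d6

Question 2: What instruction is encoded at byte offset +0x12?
push d

+0x12: 7e 00 ⇒ word 0x7e00 (big)
  op=0x7e00>>11=0xf ⇒ push (R)
  [10:9] rd=3 = d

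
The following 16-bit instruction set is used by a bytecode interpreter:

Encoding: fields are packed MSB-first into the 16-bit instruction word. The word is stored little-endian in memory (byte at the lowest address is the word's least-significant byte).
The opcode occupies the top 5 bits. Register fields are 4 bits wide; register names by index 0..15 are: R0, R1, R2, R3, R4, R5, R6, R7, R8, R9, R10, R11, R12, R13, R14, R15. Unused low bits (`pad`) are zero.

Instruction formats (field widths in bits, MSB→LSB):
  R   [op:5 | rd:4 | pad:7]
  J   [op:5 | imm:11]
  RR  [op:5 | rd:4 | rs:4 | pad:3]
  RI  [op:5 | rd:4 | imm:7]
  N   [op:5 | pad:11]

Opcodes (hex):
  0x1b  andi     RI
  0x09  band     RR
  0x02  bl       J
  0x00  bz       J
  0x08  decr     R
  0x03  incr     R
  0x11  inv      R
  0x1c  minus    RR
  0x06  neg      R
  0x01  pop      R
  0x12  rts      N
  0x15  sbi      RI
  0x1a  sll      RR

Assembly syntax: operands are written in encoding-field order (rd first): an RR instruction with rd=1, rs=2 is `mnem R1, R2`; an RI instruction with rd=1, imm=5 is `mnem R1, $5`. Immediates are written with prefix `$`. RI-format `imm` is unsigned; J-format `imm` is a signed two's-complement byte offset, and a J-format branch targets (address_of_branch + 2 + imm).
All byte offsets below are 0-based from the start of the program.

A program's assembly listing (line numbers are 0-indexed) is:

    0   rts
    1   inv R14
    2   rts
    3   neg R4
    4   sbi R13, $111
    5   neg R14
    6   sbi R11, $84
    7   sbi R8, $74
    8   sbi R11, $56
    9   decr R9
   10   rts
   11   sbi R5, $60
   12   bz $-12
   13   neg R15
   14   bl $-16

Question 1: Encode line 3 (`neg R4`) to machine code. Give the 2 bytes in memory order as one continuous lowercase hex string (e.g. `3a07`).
3. neg fields op=0x6:5|rd=4:4|pad=0:7 → word 3200h → 00 32

0032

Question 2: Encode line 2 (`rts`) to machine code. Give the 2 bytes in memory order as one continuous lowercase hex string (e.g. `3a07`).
0090

line 2 (rts): pack op=0x12:5|pad=0:11 = 0x9000; little→ 00 90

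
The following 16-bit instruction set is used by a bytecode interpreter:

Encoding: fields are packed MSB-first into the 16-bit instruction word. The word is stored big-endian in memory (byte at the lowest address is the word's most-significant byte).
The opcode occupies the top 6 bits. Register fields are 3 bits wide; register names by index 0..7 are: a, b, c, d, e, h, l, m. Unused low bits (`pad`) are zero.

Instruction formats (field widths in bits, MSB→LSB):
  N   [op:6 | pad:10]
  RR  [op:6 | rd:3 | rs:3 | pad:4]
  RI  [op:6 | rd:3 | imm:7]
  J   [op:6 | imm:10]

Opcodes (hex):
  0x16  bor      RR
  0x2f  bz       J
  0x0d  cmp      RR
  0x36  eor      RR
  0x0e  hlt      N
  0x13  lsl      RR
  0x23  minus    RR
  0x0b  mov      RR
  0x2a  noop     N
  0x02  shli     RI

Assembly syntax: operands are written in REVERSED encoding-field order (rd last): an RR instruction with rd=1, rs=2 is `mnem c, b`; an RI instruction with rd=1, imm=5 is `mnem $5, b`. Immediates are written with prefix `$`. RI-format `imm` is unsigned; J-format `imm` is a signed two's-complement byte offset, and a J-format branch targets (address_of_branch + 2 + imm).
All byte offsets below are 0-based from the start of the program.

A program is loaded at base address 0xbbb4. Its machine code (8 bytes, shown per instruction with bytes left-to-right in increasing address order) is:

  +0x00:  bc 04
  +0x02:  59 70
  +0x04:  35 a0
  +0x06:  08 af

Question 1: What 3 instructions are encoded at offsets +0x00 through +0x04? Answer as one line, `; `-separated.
[00] bc 04 → 0xbc04
  op=0xbc04>>10=0x2f ⇒ bz (J)
  imm@[9:0]=0x4 ⇒ $4
[02] 59 70 → 0x5970
  op=0x5970>>10=0x16 ⇒ bor (RR)
  rd@[9:7]=0x2 ⇒ c
  rs@[6:4]=0x7 ⇒ m
[04] 35 a0 → 0x35a0
  op=0x35a0>>10=0xd ⇒ cmp (RR)
  rd@[9:7]=0x3 ⇒ d
  rs@[6:4]=0x2 ⇒ c

bz $4; bor m, c; cmp c, d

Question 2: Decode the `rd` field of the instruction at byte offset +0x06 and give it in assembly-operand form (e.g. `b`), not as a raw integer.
b

off 0x06: read 08 af as big → 0x08af
  top 6b → 0x2 → shli [RI]
  rd@[9:7]=0x1 ⇒ b
  imm@[6:0]=0x2f ⇒ $47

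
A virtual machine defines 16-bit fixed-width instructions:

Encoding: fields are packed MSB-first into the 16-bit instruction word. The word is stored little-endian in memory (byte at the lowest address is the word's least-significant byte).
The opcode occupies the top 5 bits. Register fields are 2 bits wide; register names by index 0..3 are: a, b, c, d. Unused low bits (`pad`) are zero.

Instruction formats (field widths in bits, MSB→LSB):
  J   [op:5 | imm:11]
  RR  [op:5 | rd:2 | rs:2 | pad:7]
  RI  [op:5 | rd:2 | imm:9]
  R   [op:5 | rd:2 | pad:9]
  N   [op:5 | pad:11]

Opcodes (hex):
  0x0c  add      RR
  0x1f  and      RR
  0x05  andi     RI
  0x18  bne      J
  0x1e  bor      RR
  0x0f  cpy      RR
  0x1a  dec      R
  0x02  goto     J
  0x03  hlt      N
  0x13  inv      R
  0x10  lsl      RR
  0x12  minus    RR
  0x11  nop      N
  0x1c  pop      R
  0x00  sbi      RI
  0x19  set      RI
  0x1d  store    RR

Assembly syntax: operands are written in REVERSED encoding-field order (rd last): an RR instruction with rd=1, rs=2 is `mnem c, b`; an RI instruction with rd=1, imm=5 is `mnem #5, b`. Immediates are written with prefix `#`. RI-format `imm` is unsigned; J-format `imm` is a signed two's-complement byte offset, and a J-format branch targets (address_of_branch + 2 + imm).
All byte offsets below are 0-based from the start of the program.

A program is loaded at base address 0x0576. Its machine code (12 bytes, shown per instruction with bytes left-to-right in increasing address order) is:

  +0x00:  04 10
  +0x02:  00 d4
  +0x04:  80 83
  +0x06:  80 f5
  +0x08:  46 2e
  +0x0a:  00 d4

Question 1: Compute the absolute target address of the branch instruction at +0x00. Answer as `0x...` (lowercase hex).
0x057c

off 0x00: read 04 10 as little → 0x1004
  op=0x1004>>11=0x2 ⇒ goto (J)
  imm: (w>>0)&0x7ff=0x4 → #4
  target = base 0x0576 + off 0x00 + 2 + imm 4 = 0x057c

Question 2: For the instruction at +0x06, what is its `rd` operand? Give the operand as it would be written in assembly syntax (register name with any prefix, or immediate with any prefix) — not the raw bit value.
c

[06] 80 f5 → 0xf580
  op=0xf580>>11=0x1e ⇒ bor (RR)
  [10:9] rd=2 = c
  [8:7] rs=3 = d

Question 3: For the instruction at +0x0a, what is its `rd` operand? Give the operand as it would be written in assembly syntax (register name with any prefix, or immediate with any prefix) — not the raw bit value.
[0a] 00 d4 → 0xd400
  top 5b → 0x1a → dec [R]
  [10:9] rd=2 = c

c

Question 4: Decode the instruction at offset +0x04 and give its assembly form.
@+04  little-endian(80 83) = 0x8380
  opcode bits[15:11]=0x10: lsl/RR
  [10:9] rd=1 = b
  [8:7] rs=3 = d

lsl d, b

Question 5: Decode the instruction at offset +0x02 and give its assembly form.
@+02  little-endian(00 d4) = 0xd400
  top 5b → 0x1a → dec [R]
  rd: (w>>9)&0x3=0x2 → c

dec c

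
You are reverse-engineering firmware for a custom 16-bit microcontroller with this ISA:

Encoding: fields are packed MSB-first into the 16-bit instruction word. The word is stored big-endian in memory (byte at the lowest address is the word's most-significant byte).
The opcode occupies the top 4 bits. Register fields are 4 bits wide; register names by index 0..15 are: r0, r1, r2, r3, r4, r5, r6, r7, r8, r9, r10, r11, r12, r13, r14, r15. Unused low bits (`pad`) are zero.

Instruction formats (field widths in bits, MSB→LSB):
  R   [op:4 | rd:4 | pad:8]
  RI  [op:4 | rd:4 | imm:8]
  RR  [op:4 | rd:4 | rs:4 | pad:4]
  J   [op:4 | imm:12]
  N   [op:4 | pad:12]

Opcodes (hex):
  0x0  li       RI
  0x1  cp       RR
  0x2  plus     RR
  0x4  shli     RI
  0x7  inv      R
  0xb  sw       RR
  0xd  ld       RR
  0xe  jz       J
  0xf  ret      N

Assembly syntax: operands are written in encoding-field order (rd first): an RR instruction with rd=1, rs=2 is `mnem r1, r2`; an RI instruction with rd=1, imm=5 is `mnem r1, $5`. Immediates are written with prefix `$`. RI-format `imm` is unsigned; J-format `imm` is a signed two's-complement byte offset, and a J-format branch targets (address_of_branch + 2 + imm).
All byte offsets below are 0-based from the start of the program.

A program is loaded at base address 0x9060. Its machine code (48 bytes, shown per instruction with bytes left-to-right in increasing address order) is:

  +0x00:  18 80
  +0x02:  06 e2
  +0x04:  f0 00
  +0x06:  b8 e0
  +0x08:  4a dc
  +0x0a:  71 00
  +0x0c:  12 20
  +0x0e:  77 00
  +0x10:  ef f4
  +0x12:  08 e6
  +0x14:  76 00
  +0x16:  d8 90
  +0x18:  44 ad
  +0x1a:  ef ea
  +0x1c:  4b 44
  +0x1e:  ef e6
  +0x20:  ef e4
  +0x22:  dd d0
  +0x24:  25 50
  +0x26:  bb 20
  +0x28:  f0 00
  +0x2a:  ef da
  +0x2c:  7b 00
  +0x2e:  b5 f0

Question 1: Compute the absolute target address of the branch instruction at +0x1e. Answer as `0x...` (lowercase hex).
0x9066

+0x1e: ef e6 ⇒ word 0xefe6 (big)
  op=0xefe6>>12=0xe ⇒ jz (J)
  [11:0] imm=4070 (s12→-26) = $-26
  target = base 0x9060 + off 0x1e + 2 + imm -26 = 0x9066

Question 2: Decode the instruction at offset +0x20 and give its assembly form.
jz $-28

@+20  big-endian(ef e4) = 0xefe4
  top 4b → 0xe → jz [J]
  [11:0] imm=4068 (s12→-28) = $-28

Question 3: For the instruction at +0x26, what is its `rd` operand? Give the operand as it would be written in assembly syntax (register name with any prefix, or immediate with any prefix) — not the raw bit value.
[26] bb 20 → 0xbb20
  opcode bits[15:12]=0xb: sw/RR
  rd: (w>>8)&0xf=0xb → r11
  rs: (w>>4)&0xf=0x2 → r2

r11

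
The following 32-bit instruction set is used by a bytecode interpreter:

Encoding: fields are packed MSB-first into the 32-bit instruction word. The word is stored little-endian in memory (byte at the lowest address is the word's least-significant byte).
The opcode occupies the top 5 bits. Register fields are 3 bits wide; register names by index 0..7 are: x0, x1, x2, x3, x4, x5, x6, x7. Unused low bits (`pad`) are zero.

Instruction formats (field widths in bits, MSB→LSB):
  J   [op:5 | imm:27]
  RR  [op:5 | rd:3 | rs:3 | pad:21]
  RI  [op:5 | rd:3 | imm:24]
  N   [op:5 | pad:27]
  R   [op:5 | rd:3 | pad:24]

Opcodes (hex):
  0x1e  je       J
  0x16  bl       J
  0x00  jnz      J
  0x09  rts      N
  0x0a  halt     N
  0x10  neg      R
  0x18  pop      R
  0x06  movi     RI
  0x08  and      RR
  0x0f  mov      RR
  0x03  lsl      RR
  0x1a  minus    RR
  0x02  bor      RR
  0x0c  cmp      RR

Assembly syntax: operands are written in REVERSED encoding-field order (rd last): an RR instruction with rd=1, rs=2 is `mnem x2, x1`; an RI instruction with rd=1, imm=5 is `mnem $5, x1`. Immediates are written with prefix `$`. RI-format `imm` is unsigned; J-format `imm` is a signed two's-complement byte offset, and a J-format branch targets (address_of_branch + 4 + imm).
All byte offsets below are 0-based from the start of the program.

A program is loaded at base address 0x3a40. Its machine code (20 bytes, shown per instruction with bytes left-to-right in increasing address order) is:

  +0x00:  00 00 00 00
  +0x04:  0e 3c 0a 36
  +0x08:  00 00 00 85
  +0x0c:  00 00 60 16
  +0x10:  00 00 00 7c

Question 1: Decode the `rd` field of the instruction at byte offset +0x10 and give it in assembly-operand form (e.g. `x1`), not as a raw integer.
x4

[10] 00 00 00 7c → 0x7c000000
  op=0x7c000000>>27=0xf ⇒ mov (RR)
  rd@[26:24]=0x4 ⇒ x4
  rs@[23:21]=0x0 ⇒ x0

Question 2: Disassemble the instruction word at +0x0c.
bor x3, x6

+0x0c: 00 00 60 16 ⇒ word 0x16600000 (little)
  top 5b → 0x2 → bor [RR]
  rd: (w>>24)&0x7=0x6 → x6
  rs: (w>>21)&0x7=0x3 → x3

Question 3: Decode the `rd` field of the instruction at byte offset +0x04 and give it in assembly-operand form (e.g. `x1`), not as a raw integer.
x6

[04] 0e 3c 0a 36 → 0x360a3c0e
  opcode bits[31:27]=0x6: movi/RI
  rd@[26:24]=0x6 ⇒ x6
  imm@[23:0]=0xa3c0e ⇒ $670734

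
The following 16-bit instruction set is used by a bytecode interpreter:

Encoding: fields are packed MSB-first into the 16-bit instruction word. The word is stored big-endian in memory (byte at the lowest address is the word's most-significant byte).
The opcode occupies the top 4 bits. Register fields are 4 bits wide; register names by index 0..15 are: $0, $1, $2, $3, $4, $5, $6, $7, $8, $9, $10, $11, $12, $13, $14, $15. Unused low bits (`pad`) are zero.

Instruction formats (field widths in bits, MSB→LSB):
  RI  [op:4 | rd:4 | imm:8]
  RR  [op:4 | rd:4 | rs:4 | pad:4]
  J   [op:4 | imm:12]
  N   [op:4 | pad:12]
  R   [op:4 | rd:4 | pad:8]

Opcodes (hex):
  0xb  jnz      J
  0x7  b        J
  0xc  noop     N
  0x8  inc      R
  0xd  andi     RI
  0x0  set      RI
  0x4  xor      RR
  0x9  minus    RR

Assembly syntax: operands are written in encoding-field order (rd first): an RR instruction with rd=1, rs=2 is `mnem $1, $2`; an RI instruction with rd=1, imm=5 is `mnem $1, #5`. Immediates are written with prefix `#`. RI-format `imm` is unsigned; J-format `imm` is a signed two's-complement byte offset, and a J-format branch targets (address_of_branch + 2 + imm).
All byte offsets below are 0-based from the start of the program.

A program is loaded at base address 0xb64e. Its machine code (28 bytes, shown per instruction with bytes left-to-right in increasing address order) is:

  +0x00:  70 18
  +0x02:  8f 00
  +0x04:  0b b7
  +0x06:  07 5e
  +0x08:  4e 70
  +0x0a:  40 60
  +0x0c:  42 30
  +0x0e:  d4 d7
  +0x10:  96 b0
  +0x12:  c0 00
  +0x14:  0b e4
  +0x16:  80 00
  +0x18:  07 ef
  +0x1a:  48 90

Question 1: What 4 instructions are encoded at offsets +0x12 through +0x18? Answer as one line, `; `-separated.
[12] c0 00 → 0xc000
  top 4b → 0xc → noop [N]
[14] 0b e4 → 0x0be4
  top 4b → 0x0 → set [RI]
  rd: (w>>8)&0xf=0xb → $11
  imm: (w>>0)&0xff=0xe4 → #228
[16] 80 00 → 0x8000
  top 4b → 0x8 → inc [R]
  rd: (w>>8)&0xf=0x0 → $0
[18] 07 ef → 0x07ef
  top 4b → 0x0 → set [RI]
  rd: (w>>8)&0xf=0x7 → $7
  imm: (w>>0)&0xff=0xef → #239

noop; set $11, #228; inc $0; set $7, #239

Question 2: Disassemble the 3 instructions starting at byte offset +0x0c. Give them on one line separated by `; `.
xor $2, $3; andi $4, #215; minus $6, $11

off 0x0c: read 42 30 as big → 0x4230
  top 4b → 0x4 → xor [RR]
  rd@[11:8]=0x2 ⇒ $2
  rs@[7:4]=0x3 ⇒ $3
off 0x0e: read d4 d7 as big → 0xd4d7
  top 4b → 0xd → andi [RI]
  rd@[11:8]=0x4 ⇒ $4
  imm@[7:0]=0xd7 ⇒ #215
off 0x10: read 96 b0 as big → 0x96b0
  top 4b → 0x9 → minus [RR]
  rd@[11:8]=0x6 ⇒ $6
  rs@[7:4]=0xb ⇒ $11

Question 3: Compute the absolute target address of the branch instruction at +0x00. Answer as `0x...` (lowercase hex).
off 0x00: read 70 18 as big → 0x7018
  op=0x7018>>12=0x7 ⇒ b (J)
  imm@[11:0]=0x18 ⇒ #24
  target = base 0xb64e + off 0x00 + 2 + imm 24 = 0xb668

0xb668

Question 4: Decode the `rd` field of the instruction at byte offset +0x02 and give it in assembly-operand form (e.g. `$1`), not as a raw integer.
@+02  big-endian(8f 00) = 0x8f00
  top 4b → 0x8 → inc [R]
  [11:8] rd=15 = $15

$15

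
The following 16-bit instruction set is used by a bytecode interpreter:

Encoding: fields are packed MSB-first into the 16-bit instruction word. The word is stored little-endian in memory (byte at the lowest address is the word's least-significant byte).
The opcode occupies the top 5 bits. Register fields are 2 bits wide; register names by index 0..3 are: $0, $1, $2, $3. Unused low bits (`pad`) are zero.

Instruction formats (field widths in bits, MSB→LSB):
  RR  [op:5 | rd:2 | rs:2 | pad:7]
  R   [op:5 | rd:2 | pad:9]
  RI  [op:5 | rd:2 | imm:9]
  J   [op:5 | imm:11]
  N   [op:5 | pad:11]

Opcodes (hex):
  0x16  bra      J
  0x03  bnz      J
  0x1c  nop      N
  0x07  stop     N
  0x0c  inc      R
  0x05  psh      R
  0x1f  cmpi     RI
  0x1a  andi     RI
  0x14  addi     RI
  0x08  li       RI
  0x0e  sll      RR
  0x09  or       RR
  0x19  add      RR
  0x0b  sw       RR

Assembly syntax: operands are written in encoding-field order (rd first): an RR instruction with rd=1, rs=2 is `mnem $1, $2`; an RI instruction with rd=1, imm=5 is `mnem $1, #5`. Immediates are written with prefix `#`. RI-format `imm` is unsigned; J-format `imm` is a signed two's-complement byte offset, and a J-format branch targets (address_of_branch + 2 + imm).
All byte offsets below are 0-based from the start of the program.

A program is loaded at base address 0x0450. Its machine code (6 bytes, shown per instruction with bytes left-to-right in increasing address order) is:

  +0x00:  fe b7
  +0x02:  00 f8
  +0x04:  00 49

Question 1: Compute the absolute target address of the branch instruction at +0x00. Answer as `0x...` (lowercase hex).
0x0450

off 0x00: read fe b7 as little → 0xb7fe
  top 5b → 0x16 → bra [J]
  imm@[10:0]=0x7fe (s11→-2) ⇒ #-2
  target = base 0x0450 + off 0x00 + 2 + imm -2 = 0x0450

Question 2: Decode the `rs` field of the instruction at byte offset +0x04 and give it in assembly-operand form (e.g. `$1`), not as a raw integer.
[04] 00 49 → 0x4900
  opcode bits[15:11]=0x9: or/RR
  rd: (w>>9)&0x3=0x0 → $0
  rs: (w>>7)&0x3=0x2 → $2

$2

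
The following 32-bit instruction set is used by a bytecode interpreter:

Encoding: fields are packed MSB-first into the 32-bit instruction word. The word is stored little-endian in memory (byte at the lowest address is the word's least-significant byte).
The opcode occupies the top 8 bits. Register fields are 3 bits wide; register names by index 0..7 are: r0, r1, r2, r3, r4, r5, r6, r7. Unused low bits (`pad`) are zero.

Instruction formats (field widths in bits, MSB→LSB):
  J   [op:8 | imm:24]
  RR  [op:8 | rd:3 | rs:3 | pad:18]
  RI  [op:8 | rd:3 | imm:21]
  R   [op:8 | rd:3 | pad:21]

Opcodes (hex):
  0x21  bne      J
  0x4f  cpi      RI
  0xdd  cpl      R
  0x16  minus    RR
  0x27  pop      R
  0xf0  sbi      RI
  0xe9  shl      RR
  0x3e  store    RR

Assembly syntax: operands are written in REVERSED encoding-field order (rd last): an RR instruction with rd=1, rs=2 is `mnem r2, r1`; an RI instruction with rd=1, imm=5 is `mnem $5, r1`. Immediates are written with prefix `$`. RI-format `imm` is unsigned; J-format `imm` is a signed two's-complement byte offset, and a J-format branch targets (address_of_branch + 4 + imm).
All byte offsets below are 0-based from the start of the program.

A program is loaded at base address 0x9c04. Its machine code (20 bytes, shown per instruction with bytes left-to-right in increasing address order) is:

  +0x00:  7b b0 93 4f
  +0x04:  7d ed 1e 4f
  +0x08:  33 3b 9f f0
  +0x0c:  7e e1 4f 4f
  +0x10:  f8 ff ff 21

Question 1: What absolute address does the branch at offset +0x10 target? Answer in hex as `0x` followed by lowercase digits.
off 0x10: read f8 ff ff 21 as little → 0x21fffff8
  top 8b → 0x21 → bne [J]
  [23:0] imm=16777208 (s24→-8) = $-8
  target = base 0x9c04 + off 0x10 + 4 + imm -8 = 0x9c10

0x9c10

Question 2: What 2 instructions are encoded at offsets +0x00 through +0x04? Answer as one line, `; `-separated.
cpi $1290363, r4; cpi $2026877, r0

+0x00: 7b b0 93 4f ⇒ word 0x4f93b07b (little)
  opcode bits[31:24]=0x4f: cpi/RI
  rd: (w>>21)&0x7=0x4 → r4
  imm: (w>>0)&0x1fffff=0x13b07b → $1290363
+0x04: 7d ed 1e 4f ⇒ word 0x4f1eed7d (little)
  opcode bits[31:24]=0x4f: cpi/RI
  rd: (w>>21)&0x7=0x0 → r0
  imm: (w>>0)&0x1fffff=0x1eed7d → $2026877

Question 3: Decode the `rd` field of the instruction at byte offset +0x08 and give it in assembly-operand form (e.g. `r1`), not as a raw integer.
r4

+0x08: 33 3b 9f f0 ⇒ word 0xf09f3b33 (little)
  opcode bits[31:24]=0xf0: sbi/RI
  rd: (w>>21)&0x7=0x4 → r4
  imm: (w>>0)&0x1fffff=0x1f3b33 → $2046771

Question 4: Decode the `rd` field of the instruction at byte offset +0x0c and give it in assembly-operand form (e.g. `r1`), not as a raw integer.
off 0x0c: read 7e e1 4f 4f as little → 0x4f4fe17e
  op=0x4f4fe17e>>24=0x4f ⇒ cpi (RI)
  rd: (w>>21)&0x7=0x2 → r2
  imm: (w>>0)&0x1fffff=0xfe17e → $1040766

r2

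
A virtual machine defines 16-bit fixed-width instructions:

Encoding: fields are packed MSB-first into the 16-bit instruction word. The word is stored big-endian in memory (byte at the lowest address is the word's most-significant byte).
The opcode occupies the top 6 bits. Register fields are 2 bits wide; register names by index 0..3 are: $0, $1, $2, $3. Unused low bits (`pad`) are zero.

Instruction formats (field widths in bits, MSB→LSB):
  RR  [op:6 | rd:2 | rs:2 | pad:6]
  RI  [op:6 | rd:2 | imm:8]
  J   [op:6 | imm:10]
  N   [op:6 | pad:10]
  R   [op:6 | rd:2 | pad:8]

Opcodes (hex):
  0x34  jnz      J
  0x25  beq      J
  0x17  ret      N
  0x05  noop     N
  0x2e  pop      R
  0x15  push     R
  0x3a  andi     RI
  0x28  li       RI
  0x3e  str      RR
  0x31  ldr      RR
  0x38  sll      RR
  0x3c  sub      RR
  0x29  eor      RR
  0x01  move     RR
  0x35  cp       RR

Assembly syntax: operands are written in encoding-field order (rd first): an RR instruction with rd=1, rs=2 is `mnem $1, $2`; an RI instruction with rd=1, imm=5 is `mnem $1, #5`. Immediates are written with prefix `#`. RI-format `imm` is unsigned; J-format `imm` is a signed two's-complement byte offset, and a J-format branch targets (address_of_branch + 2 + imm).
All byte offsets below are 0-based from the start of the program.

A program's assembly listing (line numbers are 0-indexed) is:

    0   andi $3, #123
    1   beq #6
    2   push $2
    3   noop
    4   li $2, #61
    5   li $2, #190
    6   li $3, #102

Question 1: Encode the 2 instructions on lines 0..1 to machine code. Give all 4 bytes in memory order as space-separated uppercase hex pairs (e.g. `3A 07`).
EB 7B 94 06

L0: andi op=0x3a:6|rd=3:2|imm=123:8 ⇒ 0xeb7b ⇒ big eb 7b
L1: beq op=0x25:6|imm=6:10 ⇒ 0x9406 ⇒ big 94 06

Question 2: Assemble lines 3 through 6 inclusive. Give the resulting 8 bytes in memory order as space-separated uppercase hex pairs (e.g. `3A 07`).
14 00 A2 3D A2 BE A3 66

L3: noop op=0x5:6|pad=0:10 ⇒ 0x1400 ⇒ big 14 00
L4: li op=0x28:6|rd=2:2|imm=61:8 ⇒ 0xa23d ⇒ big a2 3d
L5: li op=0x28:6|rd=2:2|imm=190:8 ⇒ 0xa2be ⇒ big a2 be
L6: li op=0x28:6|rd=3:2|imm=102:8 ⇒ 0xa366 ⇒ big a3 66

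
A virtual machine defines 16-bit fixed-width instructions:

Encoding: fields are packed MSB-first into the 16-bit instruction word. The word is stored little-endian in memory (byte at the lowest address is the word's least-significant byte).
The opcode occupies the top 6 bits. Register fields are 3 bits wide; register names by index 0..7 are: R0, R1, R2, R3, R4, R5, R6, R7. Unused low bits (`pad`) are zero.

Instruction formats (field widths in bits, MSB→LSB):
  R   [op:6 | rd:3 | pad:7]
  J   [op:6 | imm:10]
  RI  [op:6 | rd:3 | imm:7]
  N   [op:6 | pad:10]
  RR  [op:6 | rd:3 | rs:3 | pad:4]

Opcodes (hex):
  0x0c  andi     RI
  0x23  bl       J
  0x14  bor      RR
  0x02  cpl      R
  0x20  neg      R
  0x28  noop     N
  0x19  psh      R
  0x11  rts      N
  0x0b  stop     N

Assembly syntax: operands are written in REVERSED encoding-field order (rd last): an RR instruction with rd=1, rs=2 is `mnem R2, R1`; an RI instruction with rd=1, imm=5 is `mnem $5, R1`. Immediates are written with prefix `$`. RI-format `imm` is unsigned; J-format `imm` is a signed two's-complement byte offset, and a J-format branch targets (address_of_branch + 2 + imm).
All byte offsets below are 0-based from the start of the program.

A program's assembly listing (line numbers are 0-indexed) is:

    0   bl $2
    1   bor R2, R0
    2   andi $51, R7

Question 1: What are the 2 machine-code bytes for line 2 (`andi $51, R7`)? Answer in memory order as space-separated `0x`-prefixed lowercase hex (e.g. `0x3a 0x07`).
0xb3 0x33

2. andi fields op=0xc:6|rd=7:3|imm=51:7 → word 33b3h → b3 33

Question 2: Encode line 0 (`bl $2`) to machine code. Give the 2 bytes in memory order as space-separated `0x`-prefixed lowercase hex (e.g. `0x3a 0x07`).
0x02 0x8c

line 0 (bl): pack op=0x23:6|imm=2:10 = 0x8c02; little→ 02 8c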